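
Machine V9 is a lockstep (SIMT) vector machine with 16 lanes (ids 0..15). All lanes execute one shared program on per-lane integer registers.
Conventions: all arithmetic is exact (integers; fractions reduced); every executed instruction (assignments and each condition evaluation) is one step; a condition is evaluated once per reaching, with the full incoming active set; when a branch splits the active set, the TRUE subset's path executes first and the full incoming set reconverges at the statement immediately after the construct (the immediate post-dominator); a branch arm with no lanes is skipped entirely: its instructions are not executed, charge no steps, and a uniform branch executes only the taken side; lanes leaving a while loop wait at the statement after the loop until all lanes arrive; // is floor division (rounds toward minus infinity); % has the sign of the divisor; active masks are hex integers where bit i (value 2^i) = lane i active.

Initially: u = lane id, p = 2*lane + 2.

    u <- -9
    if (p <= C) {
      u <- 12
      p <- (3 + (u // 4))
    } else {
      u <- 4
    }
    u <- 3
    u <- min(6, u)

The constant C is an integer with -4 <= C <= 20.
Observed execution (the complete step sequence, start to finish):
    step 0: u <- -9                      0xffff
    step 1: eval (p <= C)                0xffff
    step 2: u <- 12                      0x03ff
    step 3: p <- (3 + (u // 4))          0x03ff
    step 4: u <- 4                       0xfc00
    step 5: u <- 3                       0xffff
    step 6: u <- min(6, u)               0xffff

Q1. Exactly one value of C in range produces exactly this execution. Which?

Answer: C = 20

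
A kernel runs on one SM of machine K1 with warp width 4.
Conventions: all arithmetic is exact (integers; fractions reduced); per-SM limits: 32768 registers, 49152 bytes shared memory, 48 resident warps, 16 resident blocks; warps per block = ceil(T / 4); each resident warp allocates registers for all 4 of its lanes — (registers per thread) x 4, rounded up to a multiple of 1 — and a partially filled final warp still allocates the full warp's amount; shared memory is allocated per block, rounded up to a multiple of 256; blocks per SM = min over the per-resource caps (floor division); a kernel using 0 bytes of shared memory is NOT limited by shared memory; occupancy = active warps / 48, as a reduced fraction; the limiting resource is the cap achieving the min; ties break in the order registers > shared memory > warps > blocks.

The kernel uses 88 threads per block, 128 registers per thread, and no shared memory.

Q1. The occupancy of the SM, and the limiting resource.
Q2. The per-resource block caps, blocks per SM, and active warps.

Answer: occupancy 11/12, limited by registers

registers: 2 blocks
shared memory: no limit (kernel uses none)
warps: 2 blocks
blocks: 16 blocks

Answer: 2 blocks, 44 active warps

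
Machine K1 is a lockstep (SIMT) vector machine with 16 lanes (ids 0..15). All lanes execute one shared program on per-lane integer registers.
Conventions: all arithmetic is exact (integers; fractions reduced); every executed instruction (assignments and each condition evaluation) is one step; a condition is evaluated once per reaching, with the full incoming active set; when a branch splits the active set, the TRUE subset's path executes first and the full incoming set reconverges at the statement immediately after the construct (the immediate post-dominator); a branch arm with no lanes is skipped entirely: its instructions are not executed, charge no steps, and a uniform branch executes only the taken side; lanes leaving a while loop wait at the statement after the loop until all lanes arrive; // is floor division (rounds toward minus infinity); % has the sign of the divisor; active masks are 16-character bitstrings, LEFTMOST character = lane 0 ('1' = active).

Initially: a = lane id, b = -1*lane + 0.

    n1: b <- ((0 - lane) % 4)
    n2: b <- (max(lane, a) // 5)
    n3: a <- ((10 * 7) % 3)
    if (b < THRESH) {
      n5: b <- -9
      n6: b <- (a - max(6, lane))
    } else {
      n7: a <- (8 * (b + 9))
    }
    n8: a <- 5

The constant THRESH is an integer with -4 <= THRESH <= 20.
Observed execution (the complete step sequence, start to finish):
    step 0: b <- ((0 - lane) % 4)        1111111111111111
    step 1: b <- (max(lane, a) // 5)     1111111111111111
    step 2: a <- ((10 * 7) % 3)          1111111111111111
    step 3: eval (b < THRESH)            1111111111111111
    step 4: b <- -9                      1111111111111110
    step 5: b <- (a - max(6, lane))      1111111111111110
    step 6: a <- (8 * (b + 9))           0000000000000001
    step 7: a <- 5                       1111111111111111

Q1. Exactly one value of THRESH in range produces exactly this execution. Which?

Answer: THRESH = 3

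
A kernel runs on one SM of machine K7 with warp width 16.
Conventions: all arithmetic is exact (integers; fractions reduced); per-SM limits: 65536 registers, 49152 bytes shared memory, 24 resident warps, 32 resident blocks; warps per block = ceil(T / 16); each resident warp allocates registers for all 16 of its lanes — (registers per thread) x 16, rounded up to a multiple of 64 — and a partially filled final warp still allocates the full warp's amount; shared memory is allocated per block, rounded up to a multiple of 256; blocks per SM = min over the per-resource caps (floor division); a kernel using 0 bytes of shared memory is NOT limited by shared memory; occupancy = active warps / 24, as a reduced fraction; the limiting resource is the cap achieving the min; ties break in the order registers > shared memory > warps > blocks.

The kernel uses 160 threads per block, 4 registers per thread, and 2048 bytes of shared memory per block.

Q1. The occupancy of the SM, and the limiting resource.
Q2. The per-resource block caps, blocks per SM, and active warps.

Answer: occupancy 5/6, limited by warps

registers: 102 blocks
shared memory: 24 blocks
warps: 2 blocks
blocks: 32 blocks

Answer: 2 blocks, 20 active warps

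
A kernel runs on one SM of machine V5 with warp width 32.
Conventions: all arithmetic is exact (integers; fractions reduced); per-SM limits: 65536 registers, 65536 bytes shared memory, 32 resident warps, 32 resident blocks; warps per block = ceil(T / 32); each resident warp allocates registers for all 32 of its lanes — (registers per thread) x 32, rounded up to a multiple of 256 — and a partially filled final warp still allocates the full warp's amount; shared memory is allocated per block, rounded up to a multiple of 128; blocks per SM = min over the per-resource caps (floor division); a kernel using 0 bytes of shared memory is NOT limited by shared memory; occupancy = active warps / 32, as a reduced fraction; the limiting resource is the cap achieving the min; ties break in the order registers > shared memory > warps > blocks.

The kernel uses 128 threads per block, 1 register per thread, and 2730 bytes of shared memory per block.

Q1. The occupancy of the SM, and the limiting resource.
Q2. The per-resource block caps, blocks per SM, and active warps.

Answer: occupancy 1, limited by warps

registers: 64 blocks
shared memory: 23 blocks
warps: 8 blocks
blocks: 32 blocks

Answer: 8 blocks, 32 active warps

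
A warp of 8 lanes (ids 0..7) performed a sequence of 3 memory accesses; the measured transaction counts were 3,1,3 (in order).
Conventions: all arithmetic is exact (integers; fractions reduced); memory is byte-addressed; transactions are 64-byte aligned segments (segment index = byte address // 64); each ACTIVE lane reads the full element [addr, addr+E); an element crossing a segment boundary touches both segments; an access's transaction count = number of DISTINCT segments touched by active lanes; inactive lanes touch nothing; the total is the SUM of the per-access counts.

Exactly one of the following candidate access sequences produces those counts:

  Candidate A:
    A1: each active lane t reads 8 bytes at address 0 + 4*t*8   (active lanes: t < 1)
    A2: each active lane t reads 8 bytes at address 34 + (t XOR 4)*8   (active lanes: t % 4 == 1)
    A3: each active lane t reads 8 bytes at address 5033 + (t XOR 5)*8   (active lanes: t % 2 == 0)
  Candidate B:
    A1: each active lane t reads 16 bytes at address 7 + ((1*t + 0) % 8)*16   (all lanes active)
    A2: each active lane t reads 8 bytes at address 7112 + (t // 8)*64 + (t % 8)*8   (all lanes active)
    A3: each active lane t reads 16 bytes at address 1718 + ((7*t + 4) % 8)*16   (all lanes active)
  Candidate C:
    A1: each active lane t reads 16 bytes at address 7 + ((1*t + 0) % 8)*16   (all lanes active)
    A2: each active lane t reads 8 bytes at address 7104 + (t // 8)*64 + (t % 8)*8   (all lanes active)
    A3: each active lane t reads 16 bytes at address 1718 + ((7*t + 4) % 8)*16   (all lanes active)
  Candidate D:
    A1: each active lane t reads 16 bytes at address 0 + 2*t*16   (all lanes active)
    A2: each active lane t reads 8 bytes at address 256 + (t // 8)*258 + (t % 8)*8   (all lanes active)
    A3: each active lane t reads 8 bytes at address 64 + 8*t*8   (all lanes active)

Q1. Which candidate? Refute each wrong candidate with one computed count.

A: A1 gives 1 transaction, not 3
B: A2 gives 2 transactions, not 1
D: A1 gives 4 transactions, not 3
C: all counts match (3,1,3)

Answer: C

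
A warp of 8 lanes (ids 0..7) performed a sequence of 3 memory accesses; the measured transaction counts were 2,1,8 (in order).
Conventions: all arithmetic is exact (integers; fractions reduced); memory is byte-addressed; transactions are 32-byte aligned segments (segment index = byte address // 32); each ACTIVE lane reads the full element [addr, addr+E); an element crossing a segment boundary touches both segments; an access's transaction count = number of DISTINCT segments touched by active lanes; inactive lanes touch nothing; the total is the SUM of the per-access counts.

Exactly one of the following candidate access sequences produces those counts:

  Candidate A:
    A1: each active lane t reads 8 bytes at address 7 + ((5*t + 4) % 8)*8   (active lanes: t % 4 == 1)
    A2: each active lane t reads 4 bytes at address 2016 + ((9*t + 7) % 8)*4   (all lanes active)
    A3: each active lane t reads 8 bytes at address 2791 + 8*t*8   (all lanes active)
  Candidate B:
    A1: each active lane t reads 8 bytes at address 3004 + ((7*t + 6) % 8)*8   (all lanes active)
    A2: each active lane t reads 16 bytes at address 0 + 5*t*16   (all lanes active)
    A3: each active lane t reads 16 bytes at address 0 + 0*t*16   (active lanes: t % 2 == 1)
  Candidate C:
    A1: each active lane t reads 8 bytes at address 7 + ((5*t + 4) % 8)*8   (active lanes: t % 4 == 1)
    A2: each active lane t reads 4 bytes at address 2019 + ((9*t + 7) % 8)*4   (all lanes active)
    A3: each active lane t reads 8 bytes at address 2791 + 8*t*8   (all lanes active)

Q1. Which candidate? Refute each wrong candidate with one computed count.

B: A1 gives 3 transactions, not 2
C: A2 gives 2 transactions, not 1
A: all counts match (2,1,8)

Answer: A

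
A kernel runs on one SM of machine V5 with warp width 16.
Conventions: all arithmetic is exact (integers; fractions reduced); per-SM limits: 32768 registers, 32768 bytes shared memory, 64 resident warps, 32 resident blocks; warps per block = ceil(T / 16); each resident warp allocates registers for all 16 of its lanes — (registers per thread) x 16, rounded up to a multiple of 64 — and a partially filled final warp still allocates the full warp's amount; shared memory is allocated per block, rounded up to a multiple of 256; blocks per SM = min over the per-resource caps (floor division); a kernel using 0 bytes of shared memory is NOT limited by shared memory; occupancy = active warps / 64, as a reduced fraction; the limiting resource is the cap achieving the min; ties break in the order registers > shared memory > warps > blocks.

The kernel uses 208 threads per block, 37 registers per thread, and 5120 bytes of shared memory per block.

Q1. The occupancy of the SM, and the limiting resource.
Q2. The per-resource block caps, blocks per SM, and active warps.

Answer: occupancy 39/64, limited by registers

registers: 3 blocks
shared memory: 6 blocks
warps: 4 blocks
blocks: 32 blocks

Answer: 3 blocks, 39 active warps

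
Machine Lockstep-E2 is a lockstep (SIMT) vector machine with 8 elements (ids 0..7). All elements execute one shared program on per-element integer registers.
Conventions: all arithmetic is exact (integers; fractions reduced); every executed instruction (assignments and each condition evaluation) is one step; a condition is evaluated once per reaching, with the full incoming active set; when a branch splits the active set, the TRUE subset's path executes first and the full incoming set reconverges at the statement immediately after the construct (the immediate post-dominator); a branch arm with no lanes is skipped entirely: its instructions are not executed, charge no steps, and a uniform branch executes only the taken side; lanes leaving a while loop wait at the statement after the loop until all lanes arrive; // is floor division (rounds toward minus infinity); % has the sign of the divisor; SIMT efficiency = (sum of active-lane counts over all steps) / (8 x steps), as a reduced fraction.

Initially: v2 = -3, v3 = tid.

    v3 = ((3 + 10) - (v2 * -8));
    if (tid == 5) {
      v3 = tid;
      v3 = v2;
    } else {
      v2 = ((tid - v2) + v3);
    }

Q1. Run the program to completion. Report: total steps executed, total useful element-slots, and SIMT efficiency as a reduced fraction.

Answer: 5 steps, 25 useful, 5/8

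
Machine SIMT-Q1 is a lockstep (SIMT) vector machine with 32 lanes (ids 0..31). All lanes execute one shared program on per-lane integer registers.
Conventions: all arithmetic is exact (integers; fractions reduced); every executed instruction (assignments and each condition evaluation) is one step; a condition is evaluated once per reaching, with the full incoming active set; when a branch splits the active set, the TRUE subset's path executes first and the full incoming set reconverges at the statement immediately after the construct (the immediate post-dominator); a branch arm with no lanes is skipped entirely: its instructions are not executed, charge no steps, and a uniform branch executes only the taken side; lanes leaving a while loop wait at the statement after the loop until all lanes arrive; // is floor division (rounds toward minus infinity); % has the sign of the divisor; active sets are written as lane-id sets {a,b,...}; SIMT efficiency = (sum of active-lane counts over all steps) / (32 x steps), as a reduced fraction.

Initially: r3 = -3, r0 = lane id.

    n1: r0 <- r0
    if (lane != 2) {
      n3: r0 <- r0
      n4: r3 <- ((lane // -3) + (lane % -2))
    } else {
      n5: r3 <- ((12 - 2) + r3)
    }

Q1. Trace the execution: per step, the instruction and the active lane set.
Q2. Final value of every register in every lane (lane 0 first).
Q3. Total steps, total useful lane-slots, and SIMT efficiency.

step 0: r0 <- r0                     {0,1,2,3,4,5,6,7,8,9,10,11,12,13,14,15,16,17,18,19,20,21,22,23,24,25,26,27,28,29,30,31}
step 1: eval (lane != 2)             {0,1,2,3,4,5,6,7,8,9,10,11,12,13,14,15,16,17,18,19,20,21,22,23,24,25,26,27,28,29,30,31}
step 2: r0 <- r0                     {0,1,3,4,5,6,7,8,9,10,11,12,13,14,15,16,17,18,19,20,21,22,23,24,25,26,27,28,29,30,31}
step 3: r3 <- ((lane // -3) + (lane % -2)) {0,1,3,4,5,6,7,8,9,10,11,12,13,14,15,16,17,18,19,20,21,22,23,24,25,26,27,28,29,30,31}
step 4: r3 <- ((12 - 2) + r3)        {2}

Answer: 5 steps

r3: 0,-2,7,-2,-2,-3,-2,-4,-3,-4,-4,-5,-4,-6,-5,-6,-6,-7,-6,-8,-7,-8,-8,-9,-8,-10,-9,-10,-10,-11,-10,-12
r0: 0,1,2,3,4,5,6,7,8,9,10,11,12,13,14,15,16,17,18,19,20,21,22,23,24,25,26,27,28,29,30,31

steps = 5; useful = 127; efficiency = 127/160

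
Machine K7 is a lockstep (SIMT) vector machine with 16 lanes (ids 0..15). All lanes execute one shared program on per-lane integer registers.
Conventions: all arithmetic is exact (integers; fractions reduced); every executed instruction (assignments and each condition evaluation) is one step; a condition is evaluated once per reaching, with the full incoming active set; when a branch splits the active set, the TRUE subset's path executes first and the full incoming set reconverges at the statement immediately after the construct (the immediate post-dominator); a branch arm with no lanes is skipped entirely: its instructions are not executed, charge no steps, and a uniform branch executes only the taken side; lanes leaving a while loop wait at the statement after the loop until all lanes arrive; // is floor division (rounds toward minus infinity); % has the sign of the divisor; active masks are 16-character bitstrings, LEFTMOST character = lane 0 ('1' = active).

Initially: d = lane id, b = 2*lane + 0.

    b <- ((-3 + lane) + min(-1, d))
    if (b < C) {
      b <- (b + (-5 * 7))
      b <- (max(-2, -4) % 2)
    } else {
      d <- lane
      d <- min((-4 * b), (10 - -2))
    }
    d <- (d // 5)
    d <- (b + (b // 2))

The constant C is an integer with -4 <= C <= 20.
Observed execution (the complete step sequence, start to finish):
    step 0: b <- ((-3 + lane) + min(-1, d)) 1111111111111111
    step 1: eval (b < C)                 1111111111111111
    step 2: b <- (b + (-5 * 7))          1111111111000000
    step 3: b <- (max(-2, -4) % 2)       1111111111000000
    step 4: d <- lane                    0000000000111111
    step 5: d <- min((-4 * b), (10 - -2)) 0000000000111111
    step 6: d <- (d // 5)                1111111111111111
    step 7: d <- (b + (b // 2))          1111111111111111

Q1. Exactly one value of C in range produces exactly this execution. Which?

Answer: C = 6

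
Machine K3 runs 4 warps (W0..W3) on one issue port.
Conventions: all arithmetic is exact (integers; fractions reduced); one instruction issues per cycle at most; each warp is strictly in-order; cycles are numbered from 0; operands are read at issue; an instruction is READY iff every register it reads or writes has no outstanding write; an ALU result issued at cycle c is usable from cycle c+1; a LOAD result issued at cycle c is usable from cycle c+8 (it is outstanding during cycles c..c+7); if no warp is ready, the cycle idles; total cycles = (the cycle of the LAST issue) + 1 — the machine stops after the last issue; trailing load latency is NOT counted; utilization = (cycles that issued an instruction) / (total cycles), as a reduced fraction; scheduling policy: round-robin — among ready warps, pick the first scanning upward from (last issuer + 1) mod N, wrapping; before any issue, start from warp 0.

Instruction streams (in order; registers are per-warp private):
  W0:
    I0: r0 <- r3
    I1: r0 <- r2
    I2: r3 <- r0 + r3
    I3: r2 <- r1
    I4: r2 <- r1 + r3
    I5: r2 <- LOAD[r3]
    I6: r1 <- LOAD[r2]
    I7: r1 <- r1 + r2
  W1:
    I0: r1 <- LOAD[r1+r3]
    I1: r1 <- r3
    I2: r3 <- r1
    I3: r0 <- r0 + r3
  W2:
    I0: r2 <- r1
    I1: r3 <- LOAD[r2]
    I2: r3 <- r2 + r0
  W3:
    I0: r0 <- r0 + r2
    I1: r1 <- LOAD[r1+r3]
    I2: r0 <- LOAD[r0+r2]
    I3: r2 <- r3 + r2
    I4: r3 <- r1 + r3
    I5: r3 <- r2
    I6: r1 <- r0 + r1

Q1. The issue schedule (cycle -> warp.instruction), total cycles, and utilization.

cycle 0: W0.I0
cycle 1: W1.I0
cycle 2: W2.I0
cycle 3: W3.I0
cycle 4: W0.I1
cycle 5: W2.I1
cycle 6: W3.I1
cycle 7: W0.I2
cycle 8: W3.I2
cycle 9: W0.I3
cycle 10: W1.I1
cycle 11: W3.I3
cycle 12: W0.I4
cycle 13: W1.I2
cycle 14: W2.I2
cycle 15: W3.I4
cycle 16: W0.I5
cycle 17: W1.I3
cycle 18: W3.I5
cycle 19: W3.I6
cycle 20: idle
cycle 21: idle
cycle 22: idle
cycle 23: idle
cycle 24: W0.I6
cycle 25: idle
cycle 26: idle
cycle 27: idle
cycle 28: idle
cycle 29: idle
cycle 30: idle
cycle 31: idle
cycle 32: W0.I7

Answer: 33 cycles, utilization 2/3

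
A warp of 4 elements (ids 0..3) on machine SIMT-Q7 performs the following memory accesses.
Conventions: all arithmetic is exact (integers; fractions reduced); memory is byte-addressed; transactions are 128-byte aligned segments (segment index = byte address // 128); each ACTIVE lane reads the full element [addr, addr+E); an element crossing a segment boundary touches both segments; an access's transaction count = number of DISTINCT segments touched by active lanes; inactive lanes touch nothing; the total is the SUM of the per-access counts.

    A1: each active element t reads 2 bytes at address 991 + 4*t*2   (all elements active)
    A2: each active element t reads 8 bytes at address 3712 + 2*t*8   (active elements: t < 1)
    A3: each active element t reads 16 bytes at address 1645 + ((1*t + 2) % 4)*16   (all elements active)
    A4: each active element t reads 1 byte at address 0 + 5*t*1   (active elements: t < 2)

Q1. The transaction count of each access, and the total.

A1: 1 transaction
A2: 1 transaction
A3: 2 transactions
A4: 1 transaction

Answer: 1,1,2,1; total 5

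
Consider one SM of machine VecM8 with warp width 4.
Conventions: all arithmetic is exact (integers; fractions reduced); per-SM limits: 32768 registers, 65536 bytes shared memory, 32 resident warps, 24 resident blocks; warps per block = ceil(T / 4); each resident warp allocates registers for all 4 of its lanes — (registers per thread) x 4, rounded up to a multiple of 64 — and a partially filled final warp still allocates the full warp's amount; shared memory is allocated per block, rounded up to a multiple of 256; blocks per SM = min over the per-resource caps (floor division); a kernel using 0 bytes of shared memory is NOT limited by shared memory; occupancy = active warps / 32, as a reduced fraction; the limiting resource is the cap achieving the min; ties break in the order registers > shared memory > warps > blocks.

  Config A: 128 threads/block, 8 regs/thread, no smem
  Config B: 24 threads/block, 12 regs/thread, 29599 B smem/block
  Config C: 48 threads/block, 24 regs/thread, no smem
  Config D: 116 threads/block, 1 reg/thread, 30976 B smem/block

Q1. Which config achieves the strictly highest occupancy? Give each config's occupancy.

occupancies: A 1, B 3/8, C 3/4, D 29/32

Answer: A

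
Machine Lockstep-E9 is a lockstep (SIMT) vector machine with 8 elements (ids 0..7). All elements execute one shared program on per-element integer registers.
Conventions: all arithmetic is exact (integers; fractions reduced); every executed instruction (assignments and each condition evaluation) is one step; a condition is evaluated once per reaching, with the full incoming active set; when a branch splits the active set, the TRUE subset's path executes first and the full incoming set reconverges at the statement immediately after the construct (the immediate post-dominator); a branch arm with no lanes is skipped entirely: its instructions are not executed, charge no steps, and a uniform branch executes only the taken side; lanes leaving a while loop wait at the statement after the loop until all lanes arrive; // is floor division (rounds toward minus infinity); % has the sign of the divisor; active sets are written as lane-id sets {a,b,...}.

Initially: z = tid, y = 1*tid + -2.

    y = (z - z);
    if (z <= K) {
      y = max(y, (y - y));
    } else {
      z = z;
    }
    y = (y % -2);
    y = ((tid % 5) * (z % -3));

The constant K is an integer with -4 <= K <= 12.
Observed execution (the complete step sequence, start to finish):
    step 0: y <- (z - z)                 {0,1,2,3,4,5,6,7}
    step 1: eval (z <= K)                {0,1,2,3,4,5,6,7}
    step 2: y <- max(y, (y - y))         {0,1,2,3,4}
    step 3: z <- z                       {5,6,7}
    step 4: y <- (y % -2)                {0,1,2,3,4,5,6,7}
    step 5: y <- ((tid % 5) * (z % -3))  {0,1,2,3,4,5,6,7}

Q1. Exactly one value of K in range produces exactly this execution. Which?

Answer: K = 4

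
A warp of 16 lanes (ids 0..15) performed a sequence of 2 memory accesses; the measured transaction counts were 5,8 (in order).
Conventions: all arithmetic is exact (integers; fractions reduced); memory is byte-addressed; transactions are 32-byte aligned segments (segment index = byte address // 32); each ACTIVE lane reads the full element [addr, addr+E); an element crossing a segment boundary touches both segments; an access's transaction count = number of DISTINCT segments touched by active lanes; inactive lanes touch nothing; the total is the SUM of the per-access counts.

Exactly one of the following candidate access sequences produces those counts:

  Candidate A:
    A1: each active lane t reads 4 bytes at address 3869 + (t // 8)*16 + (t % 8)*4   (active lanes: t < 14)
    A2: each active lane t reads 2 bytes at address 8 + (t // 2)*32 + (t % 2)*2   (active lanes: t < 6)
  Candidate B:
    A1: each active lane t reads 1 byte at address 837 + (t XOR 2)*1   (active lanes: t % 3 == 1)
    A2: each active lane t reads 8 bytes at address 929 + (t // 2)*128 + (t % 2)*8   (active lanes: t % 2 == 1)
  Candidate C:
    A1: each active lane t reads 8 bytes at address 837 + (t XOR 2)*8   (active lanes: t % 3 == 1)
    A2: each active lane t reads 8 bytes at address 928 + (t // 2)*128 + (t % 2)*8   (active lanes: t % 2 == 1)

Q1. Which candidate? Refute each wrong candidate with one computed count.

A: A1 gives 3 transactions, not 5
B: A1 gives 1 transaction, not 5
C: all counts match (5,8)

Answer: C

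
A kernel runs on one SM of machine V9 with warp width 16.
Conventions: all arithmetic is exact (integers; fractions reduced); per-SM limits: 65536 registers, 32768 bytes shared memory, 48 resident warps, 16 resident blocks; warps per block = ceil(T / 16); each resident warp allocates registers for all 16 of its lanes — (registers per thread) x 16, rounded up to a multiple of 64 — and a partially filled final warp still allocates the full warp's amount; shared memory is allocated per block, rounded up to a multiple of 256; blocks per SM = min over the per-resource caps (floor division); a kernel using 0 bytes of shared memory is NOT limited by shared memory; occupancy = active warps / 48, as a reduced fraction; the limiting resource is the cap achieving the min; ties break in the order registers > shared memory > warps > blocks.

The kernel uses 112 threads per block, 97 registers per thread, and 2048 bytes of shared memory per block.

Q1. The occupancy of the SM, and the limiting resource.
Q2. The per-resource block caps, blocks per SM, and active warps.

Answer: occupancy 35/48, limited by registers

registers: 5 blocks
shared memory: 16 blocks
warps: 6 blocks
blocks: 16 blocks

Answer: 5 blocks, 35 active warps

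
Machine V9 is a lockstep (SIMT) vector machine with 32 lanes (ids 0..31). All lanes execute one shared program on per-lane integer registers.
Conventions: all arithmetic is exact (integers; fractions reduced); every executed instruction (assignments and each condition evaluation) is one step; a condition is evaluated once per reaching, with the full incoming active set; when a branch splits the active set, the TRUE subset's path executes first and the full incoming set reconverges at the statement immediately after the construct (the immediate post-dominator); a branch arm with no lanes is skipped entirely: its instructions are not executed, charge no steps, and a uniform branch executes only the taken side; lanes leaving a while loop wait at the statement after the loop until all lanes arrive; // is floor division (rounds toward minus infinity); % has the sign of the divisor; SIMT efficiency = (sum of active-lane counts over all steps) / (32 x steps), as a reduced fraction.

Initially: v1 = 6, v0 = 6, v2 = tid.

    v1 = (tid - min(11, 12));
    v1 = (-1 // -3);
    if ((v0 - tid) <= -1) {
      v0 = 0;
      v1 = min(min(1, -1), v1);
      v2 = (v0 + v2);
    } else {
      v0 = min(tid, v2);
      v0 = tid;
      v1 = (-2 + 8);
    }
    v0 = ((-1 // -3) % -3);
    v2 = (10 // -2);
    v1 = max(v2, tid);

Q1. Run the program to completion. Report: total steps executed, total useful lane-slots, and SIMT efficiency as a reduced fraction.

Answer: 12 steps, 288 useful, 3/4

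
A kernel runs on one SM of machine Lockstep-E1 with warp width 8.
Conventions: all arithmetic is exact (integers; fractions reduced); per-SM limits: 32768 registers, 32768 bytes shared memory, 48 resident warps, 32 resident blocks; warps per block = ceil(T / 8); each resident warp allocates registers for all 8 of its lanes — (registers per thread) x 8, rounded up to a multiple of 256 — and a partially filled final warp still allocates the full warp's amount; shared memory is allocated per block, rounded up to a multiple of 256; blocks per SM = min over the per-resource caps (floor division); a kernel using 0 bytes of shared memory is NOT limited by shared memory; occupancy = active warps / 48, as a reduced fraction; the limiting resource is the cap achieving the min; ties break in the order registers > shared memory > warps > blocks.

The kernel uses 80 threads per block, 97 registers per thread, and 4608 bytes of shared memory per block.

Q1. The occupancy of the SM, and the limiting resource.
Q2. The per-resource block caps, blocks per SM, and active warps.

Answer: occupancy 5/8, limited by registers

registers: 3 blocks
shared memory: 7 blocks
warps: 4 blocks
blocks: 32 blocks

Answer: 3 blocks, 30 active warps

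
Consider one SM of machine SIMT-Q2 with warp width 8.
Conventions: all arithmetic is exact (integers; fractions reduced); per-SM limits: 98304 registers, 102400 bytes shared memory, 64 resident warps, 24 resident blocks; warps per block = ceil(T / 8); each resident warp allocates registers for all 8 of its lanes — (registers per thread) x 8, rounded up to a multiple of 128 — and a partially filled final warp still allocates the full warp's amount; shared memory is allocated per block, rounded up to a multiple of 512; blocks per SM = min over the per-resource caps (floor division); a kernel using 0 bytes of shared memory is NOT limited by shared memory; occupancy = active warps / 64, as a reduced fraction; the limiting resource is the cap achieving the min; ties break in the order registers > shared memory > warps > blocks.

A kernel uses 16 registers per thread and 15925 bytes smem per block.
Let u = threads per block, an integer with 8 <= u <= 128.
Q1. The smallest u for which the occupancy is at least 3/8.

Answer: u = 25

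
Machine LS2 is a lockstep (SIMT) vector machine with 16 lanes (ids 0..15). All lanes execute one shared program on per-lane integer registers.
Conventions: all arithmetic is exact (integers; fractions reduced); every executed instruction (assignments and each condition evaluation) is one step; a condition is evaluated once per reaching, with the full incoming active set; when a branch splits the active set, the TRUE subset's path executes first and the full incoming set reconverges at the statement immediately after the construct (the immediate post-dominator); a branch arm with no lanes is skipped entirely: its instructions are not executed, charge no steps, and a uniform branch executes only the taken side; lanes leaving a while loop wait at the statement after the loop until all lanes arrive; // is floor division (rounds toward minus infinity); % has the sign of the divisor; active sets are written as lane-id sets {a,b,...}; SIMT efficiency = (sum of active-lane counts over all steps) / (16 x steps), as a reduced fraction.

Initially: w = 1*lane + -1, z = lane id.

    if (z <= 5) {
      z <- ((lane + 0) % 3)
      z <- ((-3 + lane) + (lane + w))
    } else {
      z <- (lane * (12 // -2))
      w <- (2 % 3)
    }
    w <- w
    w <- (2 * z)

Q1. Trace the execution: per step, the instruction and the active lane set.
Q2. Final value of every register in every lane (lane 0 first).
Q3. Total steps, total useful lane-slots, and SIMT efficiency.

step 0: eval (z <= 5)                {0,1,2,3,4,5,6,7,8,9,10,11,12,13,14,15}
step 1: z <- ((lane + 0) % 3)        {0,1,2,3,4,5}
step 2: z <- ((-3 + lane) + (lane + w)) {0,1,2,3,4,5}
step 3: z <- (lane * (12 // -2))     {6,7,8,9,10,11,12,13,14,15}
step 4: w <- (2 % 3)                 {6,7,8,9,10,11,12,13,14,15}
step 5: w <- w                       {0,1,2,3,4,5,6,7,8,9,10,11,12,13,14,15}
step 6: w <- (2 * z)                 {0,1,2,3,4,5,6,7,8,9,10,11,12,13,14,15}

Answer: 7 steps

w: -8,-2,4,10,16,22,-72,-84,-96,-108,-120,-132,-144,-156,-168,-180
z: -4,-1,2,5,8,11,-36,-42,-48,-54,-60,-66,-72,-78,-84,-90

steps = 7; useful = 80; efficiency = 80/112 = 5/7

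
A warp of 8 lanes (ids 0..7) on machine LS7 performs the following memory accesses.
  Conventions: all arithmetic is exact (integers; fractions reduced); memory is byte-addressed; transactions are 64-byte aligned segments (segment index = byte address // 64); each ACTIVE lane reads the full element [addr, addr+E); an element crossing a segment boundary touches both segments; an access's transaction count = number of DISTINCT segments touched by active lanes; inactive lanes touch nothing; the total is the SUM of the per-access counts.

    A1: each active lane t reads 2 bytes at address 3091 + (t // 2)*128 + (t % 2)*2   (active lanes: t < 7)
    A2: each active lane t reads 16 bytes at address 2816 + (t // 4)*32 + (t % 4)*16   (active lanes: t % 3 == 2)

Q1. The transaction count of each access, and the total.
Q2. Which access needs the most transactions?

A1: 4 transactions
A2: 1 transaction

Answer: 4,1; total 5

Answer: A1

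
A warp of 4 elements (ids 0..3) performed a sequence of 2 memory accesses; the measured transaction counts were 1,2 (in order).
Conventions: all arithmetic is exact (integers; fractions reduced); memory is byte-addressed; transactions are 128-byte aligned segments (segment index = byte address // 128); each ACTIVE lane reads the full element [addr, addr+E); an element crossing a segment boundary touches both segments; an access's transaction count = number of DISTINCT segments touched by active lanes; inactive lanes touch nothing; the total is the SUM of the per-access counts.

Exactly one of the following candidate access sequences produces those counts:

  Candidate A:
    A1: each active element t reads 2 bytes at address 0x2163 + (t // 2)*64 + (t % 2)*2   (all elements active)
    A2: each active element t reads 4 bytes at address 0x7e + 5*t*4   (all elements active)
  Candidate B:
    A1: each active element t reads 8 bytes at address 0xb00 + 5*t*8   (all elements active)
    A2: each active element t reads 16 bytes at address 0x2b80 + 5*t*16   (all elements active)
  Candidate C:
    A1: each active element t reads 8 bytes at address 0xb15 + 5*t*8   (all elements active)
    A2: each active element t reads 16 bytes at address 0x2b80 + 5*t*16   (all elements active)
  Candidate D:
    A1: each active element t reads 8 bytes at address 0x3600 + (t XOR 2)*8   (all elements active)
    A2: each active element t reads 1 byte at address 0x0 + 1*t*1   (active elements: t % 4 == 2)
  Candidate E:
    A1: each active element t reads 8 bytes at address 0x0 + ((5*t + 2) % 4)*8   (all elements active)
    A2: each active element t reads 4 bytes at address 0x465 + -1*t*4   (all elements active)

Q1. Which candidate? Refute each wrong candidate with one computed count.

A: A1 gives 2 transactions, not 1
C: A1 gives 2 transactions, not 1
D: A2 gives 1 transaction, not 2
E: A2 gives 1 transaction, not 2
B: all counts match (1,2)

Answer: B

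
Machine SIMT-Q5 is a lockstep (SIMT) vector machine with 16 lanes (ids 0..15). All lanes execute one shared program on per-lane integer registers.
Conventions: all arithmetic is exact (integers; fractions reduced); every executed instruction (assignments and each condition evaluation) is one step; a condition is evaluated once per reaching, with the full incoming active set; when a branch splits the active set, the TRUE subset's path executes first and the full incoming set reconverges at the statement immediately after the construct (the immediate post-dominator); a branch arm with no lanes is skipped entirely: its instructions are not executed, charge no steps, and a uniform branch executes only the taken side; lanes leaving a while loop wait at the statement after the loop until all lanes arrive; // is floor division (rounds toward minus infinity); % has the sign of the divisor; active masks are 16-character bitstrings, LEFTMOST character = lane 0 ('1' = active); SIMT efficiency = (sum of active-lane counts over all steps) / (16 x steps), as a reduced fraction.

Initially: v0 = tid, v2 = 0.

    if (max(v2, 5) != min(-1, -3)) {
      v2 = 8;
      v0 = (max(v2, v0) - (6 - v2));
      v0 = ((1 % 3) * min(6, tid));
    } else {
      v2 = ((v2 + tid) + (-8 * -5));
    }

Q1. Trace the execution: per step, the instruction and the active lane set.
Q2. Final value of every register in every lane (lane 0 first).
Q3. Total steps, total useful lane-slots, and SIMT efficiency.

step 0: eval (max(v2, 5) != min(-1, -3)) 1111111111111111
step 1: v2 <- 8                      1111111111111111
step 2: v0 <- (max(v2, v0) - (6 - v2)) 1111111111111111
step 3: v0 <- ((1 % 3) * min(6, tid)) 1111111111111111

Answer: 4 steps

v0: 0,1,2,3,4,5,6,6,6,6,6,6,6,6,6,6
v2: 8,8,8,8,8,8,8,8,8,8,8,8,8,8,8,8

steps = 4; useful = 64; efficiency = 64/64 = 1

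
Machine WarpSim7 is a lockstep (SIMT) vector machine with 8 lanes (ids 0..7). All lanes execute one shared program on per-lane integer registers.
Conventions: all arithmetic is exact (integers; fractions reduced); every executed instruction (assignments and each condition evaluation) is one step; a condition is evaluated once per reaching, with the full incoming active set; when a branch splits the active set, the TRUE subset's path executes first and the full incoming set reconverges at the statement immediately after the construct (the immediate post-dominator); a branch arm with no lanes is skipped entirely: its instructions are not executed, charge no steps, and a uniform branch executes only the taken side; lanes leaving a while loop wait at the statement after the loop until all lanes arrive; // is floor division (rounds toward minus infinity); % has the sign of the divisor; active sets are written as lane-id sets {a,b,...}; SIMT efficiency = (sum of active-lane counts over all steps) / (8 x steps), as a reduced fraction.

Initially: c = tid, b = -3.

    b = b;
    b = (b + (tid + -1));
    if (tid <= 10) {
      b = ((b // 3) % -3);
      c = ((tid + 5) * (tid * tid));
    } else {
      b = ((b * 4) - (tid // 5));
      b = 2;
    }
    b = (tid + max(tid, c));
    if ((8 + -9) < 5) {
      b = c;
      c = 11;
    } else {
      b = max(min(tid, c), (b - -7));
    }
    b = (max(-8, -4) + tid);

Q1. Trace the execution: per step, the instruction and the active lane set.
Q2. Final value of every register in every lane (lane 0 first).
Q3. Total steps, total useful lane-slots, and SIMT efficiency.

step 0: b <- b                       {0,1,2,3,4,5,6,7}
step 1: b <- (b + (tid + -1))        {0,1,2,3,4,5,6,7}
step 2: eval (tid <= 10)             {0,1,2,3,4,5,6,7}
step 3: b <- ((b // 3) % -3)         {0,1,2,3,4,5,6,7}
step 4: c <- ((tid + 5) * (tid * tid)) {0,1,2,3,4,5,6,7}
step 5: b <- (tid + max(tid, c))     {0,1,2,3,4,5,6,7}
step 6: eval ((8 + -9) < 5)          {0,1,2,3,4,5,6,7}
step 7: b <- c                       {0,1,2,3,4,5,6,7}
step 8: c <- 11                      {0,1,2,3,4,5,6,7}
step 9: b <- (max(-8, -4) + tid)     {0,1,2,3,4,5,6,7}

Answer: 10 steps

c: 11,11,11,11,11,11,11,11
b: -4,-3,-2,-1,0,1,2,3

steps = 10; useful = 80; efficiency = 80/80 = 1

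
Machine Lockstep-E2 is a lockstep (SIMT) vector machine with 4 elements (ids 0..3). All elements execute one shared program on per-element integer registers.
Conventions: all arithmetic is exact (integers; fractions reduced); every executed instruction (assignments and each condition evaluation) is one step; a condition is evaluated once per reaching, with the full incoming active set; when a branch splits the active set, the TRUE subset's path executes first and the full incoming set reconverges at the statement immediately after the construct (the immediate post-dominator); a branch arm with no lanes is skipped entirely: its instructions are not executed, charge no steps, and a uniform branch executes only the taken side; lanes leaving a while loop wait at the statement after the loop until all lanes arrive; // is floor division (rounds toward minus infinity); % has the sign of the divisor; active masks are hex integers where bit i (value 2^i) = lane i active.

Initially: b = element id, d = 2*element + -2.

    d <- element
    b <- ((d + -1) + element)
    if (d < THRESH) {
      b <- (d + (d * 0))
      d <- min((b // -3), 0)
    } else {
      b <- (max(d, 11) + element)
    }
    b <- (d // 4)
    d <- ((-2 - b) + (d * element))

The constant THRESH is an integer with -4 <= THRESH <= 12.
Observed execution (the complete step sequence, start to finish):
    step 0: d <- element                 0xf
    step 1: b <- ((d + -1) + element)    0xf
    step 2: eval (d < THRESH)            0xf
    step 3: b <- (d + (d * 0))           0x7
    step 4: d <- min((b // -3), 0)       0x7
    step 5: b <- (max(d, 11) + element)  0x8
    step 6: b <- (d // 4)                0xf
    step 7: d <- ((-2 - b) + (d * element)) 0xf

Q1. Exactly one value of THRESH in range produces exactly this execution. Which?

Answer: THRESH = 3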